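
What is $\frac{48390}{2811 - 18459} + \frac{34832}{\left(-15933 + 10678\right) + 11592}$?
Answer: $\frac{39733951}{16526896} \approx 2.4042$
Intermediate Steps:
$\frac{48390}{2811 - 18459} + \frac{34832}{\left(-15933 + 10678\right) + 11592} = \frac{48390}{2811 - 18459} + \frac{34832}{-5255 + 11592} = \frac{48390}{-15648} + \frac{34832}{6337} = 48390 \left(- \frac{1}{15648}\right) + 34832 \cdot \frac{1}{6337} = - \frac{8065}{2608} + \frac{34832}{6337} = \frac{39733951}{16526896}$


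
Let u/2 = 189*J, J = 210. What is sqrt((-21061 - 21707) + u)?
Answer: 18*sqrt(113) ≈ 191.34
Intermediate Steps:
u = 79380 (u = 2*(189*210) = 2*39690 = 79380)
sqrt((-21061 - 21707) + u) = sqrt((-21061 - 21707) + 79380) = sqrt(-42768 + 79380) = sqrt(36612) = 18*sqrt(113)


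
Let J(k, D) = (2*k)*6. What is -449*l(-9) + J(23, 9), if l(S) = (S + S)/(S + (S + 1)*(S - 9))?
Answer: 5038/15 ≈ 335.87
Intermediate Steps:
l(S) = 2*S/(S + (1 + S)*(-9 + S)) (l(S) = (2*S)/(S + (1 + S)*(-9 + S)) = 2*S/(S + (1 + S)*(-9 + S)))
J(k, D) = 12*k
-449*l(-9) + J(23, 9) = -898*(-9)/(-9 + (-9)² - 7*(-9)) + 12*23 = -898*(-9)/(-9 + 81 + 63) + 276 = -898*(-9)/135 + 276 = -449*(-2/15) + 276 = 898/15 + 276 = 5038/15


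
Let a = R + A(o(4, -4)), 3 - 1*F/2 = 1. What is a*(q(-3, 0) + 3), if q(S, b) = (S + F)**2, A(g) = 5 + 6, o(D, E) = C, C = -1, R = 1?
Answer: 48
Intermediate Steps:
F = 4 (F = 6 - 2*1 = 6 - 2 = 4)
o(D, E) = -1
A(g) = 11
q(S, b) = (4 + S)**2 (q(S, b) = (S + 4)**2 = (4 + S)**2)
a = 12 (a = 1 + 11 = 12)
a*(q(-3, 0) + 3) = 12*((4 - 3)**2 + 3) = 12*(1**2 + 3) = 12*(1 + 3) = 12*4 = 48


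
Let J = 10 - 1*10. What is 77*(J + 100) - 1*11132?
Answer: -3432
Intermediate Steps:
J = 0 (J = 10 - 10 = 0)
77*(J + 100) - 1*11132 = 77*(0 + 100) - 1*11132 = 77*100 - 11132 = 7700 - 11132 = -3432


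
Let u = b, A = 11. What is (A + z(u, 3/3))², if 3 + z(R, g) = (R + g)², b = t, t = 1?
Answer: 144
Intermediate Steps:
b = 1
u = 1
z(R, g) = -3 + (R + g)²
(A + z(u, 3/3))² = (11 + (-3 + (1 + 3/3)²))² = (11 + (-3 + (1 + 3*(⅓))²))² = (11 + (-3 + (1 + 1)²))² = (11 + (-3 + 2²))² = (11 + (-3 + 4))² = (11 + 1)² = 12² = 144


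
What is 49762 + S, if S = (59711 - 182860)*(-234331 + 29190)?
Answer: 25262958771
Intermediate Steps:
S = 25262909009 (S = -123149*(-205141) = 25262909009)
49762 + S = 49762 + 25262909009 = 25262958771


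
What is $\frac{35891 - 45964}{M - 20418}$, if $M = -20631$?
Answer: $\frac{10073}{41049} \approx 0.24539$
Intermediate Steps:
$\frac{35891 - 45964}{M - 20418} = \frac{35891 - 45964}{-20631 - 20418} = - \frac{10073}{-41049} = \left(-10073\right) \left(- \frac{1}{41049}\right) = \frac{10073}{41049}$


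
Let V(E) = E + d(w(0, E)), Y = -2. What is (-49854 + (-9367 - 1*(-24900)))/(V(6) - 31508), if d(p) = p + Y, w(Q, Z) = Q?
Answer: 34321/31504 ≈ 1.0894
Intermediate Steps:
d(p) = -2 + p (d(p) = p - 2 = -2 + p)
V(E) = -2 + E (V(E) = E + (-2 + 0) = E - 2 = -2 + E)
(-49854 + (-9367 - 1*(-24900)))/(V(6) - 31508) = (-49854 + (-9367 - 1*(-24900)))/((-2 + 6) - 31508) = (-49854 + (-9367 + 24900))/(4 - 31508) = (-49854 + 15533)/(-31504) = -34321*(-1/31504) = 34321/31504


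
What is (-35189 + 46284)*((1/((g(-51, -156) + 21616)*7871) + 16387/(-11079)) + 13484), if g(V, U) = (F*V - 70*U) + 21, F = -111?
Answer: 498536361199387413595/3332716954362 ≈ 1.4959e+8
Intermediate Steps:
g(V, U) = 21 - 111*V - 70*U (g(V, U) = (-111*V - 70*U) + 21 = 21 - 111*V - 70*U)
(-35189 + 46284)*((1/((g(-51, -156) + 21616)*7871) + 16387/(-11079)) + 13484) = (-35189 + 46284)*((1/(((21 - 111*(-51) - 70*(-156)) + 21616)*7871) + 16387/(-11079)) + 13484) = 11095*(((1/7871)/((21 + 5661 + 10920) + 21616) + 16387*(-1/11079)) + 13484) = 11095*(((1/7871)/(16602 + 21616) - 16387/11079) + 13484) = 11095*(((1/7871)/38218 - 16387/11079) + 13484) = 11095*(((1/38218)*(1/7871) - 16387/11079) + 13484) = 11095*((1/300813878 - 16387/11079) + 13484) = 11095*(-4929437007707/3332716954362 + 13484) = 11095*(44933425975609501/3332716954362) = 498536361199387413595/3332716954362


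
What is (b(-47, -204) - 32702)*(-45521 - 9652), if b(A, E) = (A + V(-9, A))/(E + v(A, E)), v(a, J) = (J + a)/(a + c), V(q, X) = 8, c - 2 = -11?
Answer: 20158959676326/11173 ≈ 1.8043e+9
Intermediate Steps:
c = -9 (c = 2 - 11 = -9)
v(a, J) = (J + a)/(-9 + a) (v(a, J) = (J + a)/(a - 9) = (J + a)/(-9 + a))
b(A, E) = (8 + A)/(E + (A + E)/(-9 + A)) (b(A, E) = (A + 8)/(E + (E + A)/(-9 + A)) = (8 + A)/(E + (A + E)/(-9 + A)))
(b(-47, -204) - 32702)*(-45521 - 9652) = ((-9 - 47)*(8 - 47)/(-47 - 204 - 204*(-9 - 47)) - 32702)*(-45521 - 9652) = (-56*(-39)/(-47 - 204 - 204*(-56)) - 32702)*(-55173) = (-56*(-39)/(-47 - 204 + 11424) - 32702)*(-55173) = (-56*(-39)/11173 - 32702)*(-55173) = ((1/11173)*(-56)*(-39) - 32702)*(-55173) = (2184/11173 - 32702)*(-55173) = -365377262/11173*(-55173) = 20158959676326/11173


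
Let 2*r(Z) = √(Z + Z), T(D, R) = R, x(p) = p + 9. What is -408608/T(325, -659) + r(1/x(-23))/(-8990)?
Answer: 408608/659 - I*√7/125860 ≈ 620.04 - 2.1021e-5*I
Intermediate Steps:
x(p) = 9 + p
r(Z) = √2*√Z/2 (r(Z) = √(Z + Z)/2 = √(2*Z)/2 = (√2*√Z)/2 = √2*√Z/2)
-408608/T(325, -659) + r(1/x(-23))/(-8990) = -408608/(-659) + (√2*√(1/(9 - 23))/2)/(-8990) = -408608*(-1/659) + (√2*√(1/(-14))/2)*(-1/8990) = 408608/659 + (√2*√(-1/14)/2)*(-1/8990) = 408608/659 + (√2*(I*√14/14)/2)*(-1/8990) = 408608/659 + (I*√7/14)*(-1/8990) = 408608/659 - I*√7/125860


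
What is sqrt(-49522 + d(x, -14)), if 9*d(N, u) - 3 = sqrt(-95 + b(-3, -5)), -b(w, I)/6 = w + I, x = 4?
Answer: sqrt(-445695 + I*sqrt(47))/3 ≈ 0.0017115 + 222.53*I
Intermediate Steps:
b(w, I) = -6*I - 6*w (b(w, I) = -6*(w + I) = -6*(I + w) = -6*I - 6*w)
d(N, u) = 1/3 + I*sqrt(47)/9 (d(N, u) = 1/3 + sqrt(-95 + (-6*(-5) - 6*(-3)))/9 = 1/3 + sqrt(-95 + (30 + 18))/9 = 1/3 + sqrt(-95 + 48)/9 = 1/3 + sqrt(-47)/9 = 1/3 + (I*sqrt(47))/9 = 1/3 + I*sqrt(47)/9)
sqrt(-49522 + d(x, -14)) = sqrt(-49522 + (1/3 + I*sqrt(47)/9)) = sqrt(-148565/3 + I*sqrt(47)/9)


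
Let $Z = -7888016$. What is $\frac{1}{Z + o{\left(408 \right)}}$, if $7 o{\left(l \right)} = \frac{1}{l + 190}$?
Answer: $- \frac{4186}{33019234975} \approx -1.2677 \cdot 10^{-7}$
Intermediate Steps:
$o{\left(l \right)} = \frac{1}{7 \left(190 + l\right)}$ ($o{\left(l \right)} = \frac{1}{7 \left(l + 190\right)} = \frac{1}{7 \left(190 + l\right)}$)
$\frac{1}{Z + o{\left(408 \right)}} = \frac{1}{-7888016 + \frac{1}{7 \left(190 + 408\right)}} = \frac{1}{-7888016 + \frac{1}{7 \cdot 598}} = \frac{1}{-7888016 + \frac{1}{7} \cdot \frac{1}{598}} = \frac{1}{-7888016 + \frac{1}{4186}} = \frac{1}{- \frac{33019234975}{4186}} = - \frac{4186}{33019234975}$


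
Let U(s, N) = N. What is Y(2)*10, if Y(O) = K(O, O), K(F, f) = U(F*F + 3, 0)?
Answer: 0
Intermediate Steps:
K(F, f) = 0
Y(O) = 0
Y(2)*10 = 0*10 = 0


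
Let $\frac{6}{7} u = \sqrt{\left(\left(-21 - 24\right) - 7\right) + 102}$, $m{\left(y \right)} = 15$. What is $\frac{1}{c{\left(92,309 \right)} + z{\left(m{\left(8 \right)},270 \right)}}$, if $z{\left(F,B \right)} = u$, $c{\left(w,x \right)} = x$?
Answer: $\frac{5562}{1717433} - \frac{105 \sqrt{2}}{1717433} \approx 0.0031521$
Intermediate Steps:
$u = \frac{35 \sqrt{2}}{6}$ ($u = \frac{7 \sqrt{\left(\left(-21 - 24\right) - 7\right) + 102}}{6} = \frac{7 \sqrt{\left(-45 - 7\right) + 102}}{6} = \frac{7 \sqrt{-52 + 102}}{6} = \frac{7 \sqrt{50}}{6} = \frac{7 \cdot 5 \sqrt{2}}{6} = \frac{35 \sqrt{2}}{6} \approx 8.2496$)
$z{\left(F,B \right)} = \frac{35 \sqrt{2}}{6}$
$\frac{1}{c{\left(92,309 \right)} + z{\left(m{\left(8 \right)},270 \right)}} = \frac{1}{309 + \frac{35 \sqrt{2}}{6}}$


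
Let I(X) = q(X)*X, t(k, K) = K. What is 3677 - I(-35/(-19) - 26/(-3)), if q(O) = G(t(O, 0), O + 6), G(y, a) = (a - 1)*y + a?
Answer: 11382914/3249 ≈ 3503.5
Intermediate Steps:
G(y, a) = a + y*(-1 + a) (G(y, a) = (-1 + a)*y + a = y*(-1 + a) + a = a + y*(-1 + a))
q(O) = 6 + O (q(O) = (O + 6) - 1*0 + (O + 6)*0 = (6 + O) + 0 + (6 + O)*0 = (6 + O) + 0 + 0 = 6 + O)
I(X) = X*(6 + X) (I(X) = (6 + X)*X = X*(6 + X))
3677 - I(-35/(-19) - 26/(-3)) = 3677 - (-35/(-19) - 26/(-3))*(6 + (-35/(-19) - 26/(-3))) = 3677 - (-35*(-1/19) - 26*(-⅓))*(6 + (-35*(-1/19) - 26*(-⅓))) = 3677 - (35/19 + 26/3)*(6 + (35/19 + 26/3)) = 3677 - 599*(6 + 599/57)/57 = 3677 - 599*941/(57*57) = 3677 - 1*563659/3249 = 3677 - 563659/3249 = 11382914/3249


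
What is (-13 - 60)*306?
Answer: -22338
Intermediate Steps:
(-13 - 60)*306 = -73*306 = -22338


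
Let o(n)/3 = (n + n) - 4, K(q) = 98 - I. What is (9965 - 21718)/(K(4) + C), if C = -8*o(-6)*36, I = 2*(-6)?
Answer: -11753/13934 ≈ -0.84348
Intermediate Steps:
I = -12
K(q) = 110 (K(q) = 98 - 1*(-12) = 98 + 12 = 110)
o(n) = -12 + 6*n (o(n) = 3*((n + n) - 4) = 3*(2*n - 4) = 3*(-4 + 2*n) = -12 + 6*n)
C = 13824 (C = -8*(-12 + 6*(-6))*36 = -8*(-12 - 36)*36 = -8*(-48)*36 = 384*36 = 13824)
(9965 - 21718)/(K(4) + C) = (9965 - 21718)/(110 + 13824) = -11753/13934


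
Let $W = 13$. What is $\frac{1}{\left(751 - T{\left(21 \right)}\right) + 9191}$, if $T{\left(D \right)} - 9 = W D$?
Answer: $\frac{1}{9660} \approx 0.00010352$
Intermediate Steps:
$T{\left(D \right)} = 9 + 13 D$
$\frac{1}{\left(751 - T{\left(21 \right)}\right) + 9191} = \frac{1}{\left(751 - \left(9 + 13 \cdot 21\right)\right) + 9191} = \frac{1}{\left(751 - \left(9 + 273\right)\right) + 9191} = \frac{1}{\left(751 - 282\right) + 9191} = \frac{1}{469 + 9191} = \frac{1}{9660}$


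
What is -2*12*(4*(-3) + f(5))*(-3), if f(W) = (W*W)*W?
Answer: 8136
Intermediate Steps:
f(W) = W³ (f(W) = W²*W = W³)
-2*12*(4*(-3) + f(5))*(-3) = -2*12*(4*(-3) + 5³)*(-3) = -2*12*(-12 + 125)*(-3) = -2*12*113*(-3) = -2712*(-3) = -2*(-4068) = 8136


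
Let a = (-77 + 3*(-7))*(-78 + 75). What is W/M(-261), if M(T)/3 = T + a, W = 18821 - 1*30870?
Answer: -12049/99 ≈ -121.71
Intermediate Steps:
W = -12049 (W = 18821 - 30870 = -12049)
a = 294 (a = (-77 - 21)*(-3) = -98*(-3) = 294)
M(T) = 882 + 3*T (M(T) = 3*(T + 294) = 3*(294 + T) = 882 + 3*T)
W/M(-261) = -12049/(882 + 3*(-261)) = -12049/(882 - 783) = -12049/99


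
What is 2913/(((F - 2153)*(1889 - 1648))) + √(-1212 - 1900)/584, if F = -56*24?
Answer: -2913/842777 + I*√778/292 ≈ -0.0034564 + 0.095523*I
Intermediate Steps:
F = -1344
2913/(((F - 2153)*(1889 - 1648))) + √(-1212 - 1900)/584 = 2913/(((-1344 - 2153)*(1889 - 1648))) + √(-1212 - 1900)/584 = 2913/((-3497*241)) + √(-3112)*(1/584) = 2913/(-842777) + (2*I*√778)*(1/584) = 2913*(-1/842777) + I*√778/292 = -2913/842777 + I*√778/292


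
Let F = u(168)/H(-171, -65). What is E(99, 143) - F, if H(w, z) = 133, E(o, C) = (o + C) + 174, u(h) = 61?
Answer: 55267/133 ≈ 415.54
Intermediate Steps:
E(o, C) = 174 + C + o (E(o, C) = (C + o) + 174 = 174 + C + o)
F = 61/133 ≈ 0.45865
E(99, 143) - F = (174 + 143 + 99) - 1*61/133 = 416 - 61/133 = 55267/133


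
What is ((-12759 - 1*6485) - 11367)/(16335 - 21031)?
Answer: 30611/4696 ≈ 6.5185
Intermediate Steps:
((-12759 - 1*6485) - 11367)/(16335 - 21031) = ((-12759 - 6485) - 11367)/(-4696) = (-19244 - 11367)*(-1/4696) = -30611*(-1/4696) = 30611/4696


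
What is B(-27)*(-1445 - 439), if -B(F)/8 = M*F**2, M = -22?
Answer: -241724736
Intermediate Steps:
B(F) = 176*F**2 (B(F) = -(-176)*F**2 = 176*F**2)
B(-27)*(-1445 - 439) = (176*(-27)**2)*(-1445 - 439) = (176*729)*(-1884) = 128304*(-1884) = -241724736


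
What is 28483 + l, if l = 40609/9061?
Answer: 258125072/9061 ≈ 28487.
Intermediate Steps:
l = 40609/9061 (l = 40609*(1/9061) = 40609/9061 ≈ 4.4817)
28483 + l = 28483 + 40609/9061 = 258125072/9061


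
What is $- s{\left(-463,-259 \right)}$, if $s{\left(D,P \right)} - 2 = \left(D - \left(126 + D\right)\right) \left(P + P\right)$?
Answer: $-65270$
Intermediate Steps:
$s{\left(D,P \right)} = 2 - 252 P$ ($s{\left(D,P \right)} = 2 + \left(D - \left(126 + D\right)\right) \left(P + P\right) = 2 - 126 \cdot 2 P = 2 - 252 P$)
$- s{\left(-463,-259 \right)} = - (2 - -65268) = - (2 + 65268) = \left(-1\right) 65270 = -65270$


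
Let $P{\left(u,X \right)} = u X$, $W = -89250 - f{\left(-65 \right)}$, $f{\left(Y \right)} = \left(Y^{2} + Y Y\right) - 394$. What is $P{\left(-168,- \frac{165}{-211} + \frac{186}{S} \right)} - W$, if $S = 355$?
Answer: $\frac{7272272002}{74905} \approx 97087.0$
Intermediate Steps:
$f{\left(Y \right)} = -394 + 2 Y^{2}$ ($f{\left(Y \right)} = \left(Y^{2} + Y^{2}\right) - 394 = 2 Y^{2} - 394 = -394 + 2 Y^{2}$)
$W = -97306$ ($W = -89250 - \left(-394 + 2 \left(-65\right)^{2}\right) = -89250 - \left(-394 + 2 \cdot 4225\right) = -89250 - \left(-394 + 8450\right) = -89250 - 8056 = -97306$)
$P{\left(u,X \right)} = X u$
$P{\left(-168,- \frac{165}{-211} + \frac{186}{S} \right)} - W = \left(- \frac{165}{-211} + \frac{186}{355}\right) \left(-168\right) - -97306 = \left(\left(-165\right) \left(- \frac{1}{211}\right) + 186 \cdot \frac{1}{355}\right) \left(-168\right) + 97306 = \left(\frac{165}{211} + \frac{186}{355}\right) \left(-168\right) + 97306 = \frac{97821}{74905} \left(-168\right) + 97306 = - \frac{16433928}{74905} + 97306 = \frac{7272272002}{74905}$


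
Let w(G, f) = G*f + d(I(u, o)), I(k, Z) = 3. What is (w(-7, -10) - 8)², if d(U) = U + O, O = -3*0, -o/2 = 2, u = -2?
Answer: 4225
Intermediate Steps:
o = -4 (o = -2*2 = -4)
O = 0
d(U) = U (d(U) = U + 0 = U)
w(G, f) = 3 + G*f (w(G, f) = G*f + 3 = 3 + G*f)
(w(-7, -10) - 8)² = ((3 - 7*(-10)) - 8)² = ((3 + 70) - 8)² = (73 - 8)² = 65² = 4225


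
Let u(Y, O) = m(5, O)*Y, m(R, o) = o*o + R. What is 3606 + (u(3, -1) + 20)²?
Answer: 5050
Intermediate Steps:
m(R, o) = R + o² (m(R, o) = o² + R = R + o²)
u(Y, O) = Y*(5 + O²) (u(Y, O) = (5 + O²)*Y = Y*(5 + O²))
3606 + (u(3, -1) + 20)² = 3606 + (3*(5 + (-1)²) + 20)² = 3606 + (3*(5 + 1) + 20)² = 3606 + (3*6 + 20)² = 3606 + (18 + 20)² = 3606 + 38² = 3606 + 1444 = 5050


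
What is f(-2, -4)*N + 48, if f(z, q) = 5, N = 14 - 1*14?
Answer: 48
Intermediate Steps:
N = 0 (N = 14 - 14 = 0)
f(-2, -4)*N + 48 = 5*0 + 48 = 0 + 48 = 48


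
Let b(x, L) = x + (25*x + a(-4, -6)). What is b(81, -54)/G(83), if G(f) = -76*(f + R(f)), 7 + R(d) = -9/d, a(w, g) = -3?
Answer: -174549/478724 ≈ -0.36461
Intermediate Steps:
R(d) = -7 - 9/d
G(f) = 532 - 76*f + 684/f (G(f) = -76*(f + (-7 - 9/f)) = -76*(-7 + f - 9/f) = 532 - 76*f + 684/f)
b(x, L) = -3 + 26*x (b(x, L) = x + (25*x - 3) = x + (-3 + 25*x) = -3 + 26*x)
b(81, -54)/G(83) = (-3 + 26*81)/(532 - 76*83 + 684/83) = (-3 + 2106)/(532 - 6308 + 684*(1/83)) = 2103/(532 - 6308 + 684/83) = 2103/(-478724/83) = 2103*(-83/478724) = -174549/478724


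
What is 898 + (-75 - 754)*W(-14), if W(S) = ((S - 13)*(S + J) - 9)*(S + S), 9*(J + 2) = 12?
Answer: 8983942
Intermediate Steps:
J = -2/3 (J = -2 + (1/9)*12 = -2 + 4/3 = -2/3 ≈ -0.66667)
W(S) = 2*S*(-9 + (-13 + S)*(-2/3 + S)) (W(S) = ((S - 13)*(S - 2/3) - 9)*(S + S) = ((-13 + S)*(-2/3 + S) - 9)*(2*S) = (-9 + (-13 + S)*(-2/3 + S))*(2*S) = 2*S*(-9 + (-13 + S)*(-2/3 + S)))
898 + (-75 - 754)*W(-14) = 898 + (-75 - 754)*((2/3)*(-14)*(-1 - 41*(-14) + 3*(-14)**2)) = 898 - 1658*(-14)*(-1 + 574 + 3*196)/3 = 898 - 1658*(-14)*(-1 + 574 + 588)/3 = 898 - 1658*(-14)*1161/3 = 898 - 829*(-10836) = 898 + 8983044 = 8983942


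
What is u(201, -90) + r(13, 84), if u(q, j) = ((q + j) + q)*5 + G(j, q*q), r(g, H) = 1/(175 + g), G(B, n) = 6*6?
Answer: 300049/188 ≈ 1596.0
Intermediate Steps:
G(B, n) = 36
u(q, j) = 36 + 5*j + 10*q (u(q, j) = ((q + j) + q)*5 + 36 = ((j + q) + q)*5 + 36 = (j + 2*q)*5 + 36 = (5*j + 10*q) + 36 = 36 + 5*j + 10*q)
u(201, -90) + r(13, 84) = (36 + 5*(-90) + 10*201) + 1/(175 + 13) = (36 - 450 + 2010) + 1/188 = 1596 + 1/188 = 300049/188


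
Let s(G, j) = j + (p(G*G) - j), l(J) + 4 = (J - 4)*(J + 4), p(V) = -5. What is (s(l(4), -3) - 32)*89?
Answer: -3293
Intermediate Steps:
l(J) = -4 + (-4 + J)*(4 + J) (l(J) = -4 + (J - 4)*(J + 4) = -4 + (-4 + J)*(4 + J))
s(G, j) = -5 (s(G, j) = j + (-5 - j) = -5)
(s(l(4), -3) - 32)*89 = (-5 - 32)*89 = -37*89 = -3293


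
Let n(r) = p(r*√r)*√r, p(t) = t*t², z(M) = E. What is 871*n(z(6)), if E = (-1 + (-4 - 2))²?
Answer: 246035941879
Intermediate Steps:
E = 49 (E = (-1 - 6)² = (-7)² = 49)
z(M) = 49
p(t) = t³
n(r) = r⁵ (n(r) = (r*√r)³*√r = (r^(3/2))³*√r = r^(9/2)*√r = r⁵)
871*n(z(6)) = 871*49⁵ = 871*282475249 = 246035941879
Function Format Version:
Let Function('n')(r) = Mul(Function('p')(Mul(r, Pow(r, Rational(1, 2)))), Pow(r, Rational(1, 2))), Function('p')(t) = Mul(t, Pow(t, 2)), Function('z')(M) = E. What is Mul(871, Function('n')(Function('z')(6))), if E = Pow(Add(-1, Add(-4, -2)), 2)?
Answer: 246035941879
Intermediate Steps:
E = 49 (E = Pow(Add(-1, -6), 2) = Pow(-7, 2) = 49)
Function('z')(M) = 49
Function('p')(t) = Pow(t, 3)
Function('n')(r) = Pow(r, 5) (Function('n')(r) = Mul(Pow(Mul(r, Pow(r, Rational(1, 2))), 3), Pow(r, Rational(1, 2))) = Mul(Pow(Pow(r, Rational(3, 2)), 3), Pow(r, Rational(1, 2))) = Mul(Pow(r, Rational(9, 2)), Pow(r, Rational(1, 2))) = Pow(r, 5))
Mul(871, Function('n')(Function('z')(6))) = Mul(871, Pow(49, 5)) = Mul(871, 282475249) = 246035941879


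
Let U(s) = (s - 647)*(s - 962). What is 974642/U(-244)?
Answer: 487321/537273 ≈ 0.90703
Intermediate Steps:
U(s) = (-962 + s)*(-647 + s) (U(s) = (-647 + s)*(-962 + s) = (-962 + s)*(-647 + s))
974642/U(-244) = 974642/(622414 + (-244)² - 1609*(-244)) = 974642/(622414 + 59536 + 392596) = 974642/1074546 = 974642*(1/1074546) = 487321/537273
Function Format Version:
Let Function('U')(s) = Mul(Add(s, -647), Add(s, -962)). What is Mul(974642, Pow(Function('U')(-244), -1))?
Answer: Rational(487321, 537273) ≈ 0.90703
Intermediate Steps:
Function('U')(s) = Mul(Add(-962, s), Add(-647, s)) (Function('U')(s) = Mul(Add(-647, s), Add(-962, s)) = Mul(Add(-962, s), Add(-647, s)))
Mul(974642, Pow(Function('U')(-244), -1)) = Mul(974642, Pow(Add(622414, Pow(-244, 2), Mul(-1609, -244)), -1)) = Mul(974642, Pow(Add(622414, 59536, 392596), -1)) = Mul(974642, Pow(1074546, -1)) = Mul(974642, Rational(1, 1074546)) = Rational(487321, 537273)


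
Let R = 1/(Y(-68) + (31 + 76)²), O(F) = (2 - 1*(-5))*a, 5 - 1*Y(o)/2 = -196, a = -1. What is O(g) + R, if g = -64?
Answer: -82956/11851 ≈ -6.9999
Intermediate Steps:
Y(o) = 402 (Y(o) = 10 - 2*(-196) = 10 + 392 = 402)
O(F) = -7 (O(F) = (2 - 1*(-5))*(-1) = (2 + 5)*(-1) = 7*(-1) = -7)
R = 1/11851 (R = 1/(402 + (31 + 76)²) = 1/(402 + 107²) = 1/(402 + 11449) = 1/11851 ≈ 8.4381e-5)
O(g) + R = -7 + 1/11851 = -82956/11851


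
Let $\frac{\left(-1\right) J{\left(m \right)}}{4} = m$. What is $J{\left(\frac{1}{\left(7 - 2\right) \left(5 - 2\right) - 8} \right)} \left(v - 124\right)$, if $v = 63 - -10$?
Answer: $\frac{204}{7} \approx 29.143$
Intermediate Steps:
$J{\left(m \right)} = - 4 m$
$v = 73$ ($v = 63 + 10 = 73$)
$J{\left(\frac{1}{\left(7 - 2\right) \left(5 - 2\right) - 8} \right)} \left(v - 124\right) = - \frac{4}{\left(7 - 2\right) \left(5 - 2\right) - 8} \left(73 - 124\right) = - \frac{4}{5 \cdot 3 - 8} \left(-51\right) = - \frac{4}{15 - 8} \left(-51\right) = - \frac{4}{7} \left(-51\right) = \left(-4\right) \frac{1}{7} \left(-51\right) = \left(- \frac{4}{7}\right) \left(-51\right) = \frac{204}{7}$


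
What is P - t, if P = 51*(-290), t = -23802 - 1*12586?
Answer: 21598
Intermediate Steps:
t = -36388 (t = -23802 - 12586 = -36388)
P = -14790
P - t = -14790 - 1*(-36388) = -14790 + 36388 = 21598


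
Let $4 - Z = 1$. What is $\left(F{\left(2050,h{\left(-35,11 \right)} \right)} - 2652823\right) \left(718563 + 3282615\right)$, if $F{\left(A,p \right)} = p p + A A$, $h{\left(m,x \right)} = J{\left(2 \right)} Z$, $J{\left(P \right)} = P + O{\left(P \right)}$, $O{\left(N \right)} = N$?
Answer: $6201109689138$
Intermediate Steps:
$Z = 3$ ($Z = 4 - 1 = 3$)
$J{\left(P \right)} = 2 P$ ($J{\left(P \right)} = P + P = 2 P$)
$h{\left(m,x \right)} = 12$ ($h{\left(m,x \right)} = 2 \cdot 2 \cdot 3 = 4 \cdot 3 = 12$)
$F{\left(A,p \right)} = A^{2} + p^{2}$ ($F{\left(A,p \right)} = p^{2} + A^{2} = A^{2} + p^{2}$)
$\left(F{\left(2050,h{\left(-35,11 \right)} \right)} - 2652823\right) \left(718563 + 3282615\right) = \left(\left(2050^{2} + 12^{2}\right) - 2652823\right) \left(718563 + 3282615\right) = \left(\left(4202500 + 144\right) - 2652823\right) 4001178 = \left(4202644 - 2652823\right) 4001178 = 1549821 \cdot 4001178 = 6201109689138$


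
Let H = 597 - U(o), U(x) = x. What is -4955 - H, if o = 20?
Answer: -5532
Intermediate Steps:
H = 577 (H = 597 - 1*20 = 597 - 20 = 577)
-4955 - H = -4955 - 1*577 = -4955 - 577 = -5532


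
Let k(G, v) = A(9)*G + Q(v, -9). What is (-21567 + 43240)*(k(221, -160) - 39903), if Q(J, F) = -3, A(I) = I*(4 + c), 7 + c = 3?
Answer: -864882738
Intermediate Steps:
c = -4 (c = -7 + 3 = -4)
A(I) = 0 (A(I) = I*(4 - 4) = I*0 = 0)
k(G, v) = -3 (k(G, v) = 0*G - 3 = 0 - 3 = -3)
(-21567 + 43240)*(k(221, -160) - 39903) = (-21567 + 43240)*(-3 - 39903) = 21673*(-39906) = -864882738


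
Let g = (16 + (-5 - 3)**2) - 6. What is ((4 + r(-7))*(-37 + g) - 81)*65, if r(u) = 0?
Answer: 4355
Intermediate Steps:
g = 74 (g = (16 + (-8)**2) - 6 = (16 + 64) - 6 = 80 - 6 = 74)
((4 + r(-7))*(-37 + g) - 81)*65 = ((4 + 0)*(-37 + 74) - 81)*65 = (4*37 - 81)*65 = (148 - 81)*65 = 67*65 = 4355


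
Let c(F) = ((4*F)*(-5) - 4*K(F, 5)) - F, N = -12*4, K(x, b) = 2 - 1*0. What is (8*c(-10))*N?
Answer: -77568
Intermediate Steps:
K(x, b) = 2 (K(x, b) = 2 + 0 = 2)
N = -48
c(F) = -8 - 21*F (c(F) = ((4*F)*(-5) - 4*2) - F = (-20*F - 8) - F = (-8 - 20*F) - F = -8 - 21*F)
(8*c(-10))*N = (8*(-8 - 21*(-10)))*(-48) = (8*(-8 + 210))*(-48) = (8*202)*(-48) = 1616*(-48) = -77568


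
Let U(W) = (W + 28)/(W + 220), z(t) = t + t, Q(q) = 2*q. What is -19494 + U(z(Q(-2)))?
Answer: -1033177/53 ≈ -19494.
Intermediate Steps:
z(t) = 2*t
U(W) = (28 + W)/(220 + W)
-19494 + U(z(Q(-2))) = -19494 + (28 + 2*(2*(-2)))/(220 + 2*(2*(-2))) = -19494 + (28 + 2*(-4))/(220 + 2*(-4)) = -19494 + (28 - 8)/(220 - 8) = -19494 + 20/212 = -19494 + (1/212)*20 = -19494 + 5/53 = -1033177/53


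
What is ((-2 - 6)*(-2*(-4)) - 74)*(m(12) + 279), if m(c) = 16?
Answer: -40710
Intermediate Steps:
((-2 - 6)*(-2*(-4)) - 74)*(m(12) + 279) = ((-2 - 6)*(-2*(-4)) - 74)*(16 + 279) = (-8*8 - 74)*295 = (-64 - 74)*295 = -138*295 = -40710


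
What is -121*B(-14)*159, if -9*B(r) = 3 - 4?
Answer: -6413/3 ≈ -2137.7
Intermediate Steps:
B(r) = ⅑ (B(r) = -(3 - 4)/9 = -⅑*(-1) = ⅑)
-121*B(-14)*159 = -121*⅑*159 = -121/9*159 = -6413/3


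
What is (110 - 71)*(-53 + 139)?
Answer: 3354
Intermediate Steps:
(110 - 71)*(-53 + 139) = 39*86 = 3354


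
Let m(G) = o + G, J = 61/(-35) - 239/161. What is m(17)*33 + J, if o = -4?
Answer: 342747/805 ≈ 425.77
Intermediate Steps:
J = -2598/805 (J = 61*(-1/35) - 239*1/161 = -61/35 - 239/161 = -2598/805 ≈ -3.2273)
m(G) = -4 + G
m(17)*33 + J = (-4 + 17)*33 - 2598/805 = 13*33 - 2598/805 = 429 - 2598/805 = 342747/805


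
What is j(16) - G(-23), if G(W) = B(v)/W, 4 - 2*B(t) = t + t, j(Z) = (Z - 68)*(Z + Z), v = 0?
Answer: -38270/23 ≈ -1663.9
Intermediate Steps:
j(Z) = 2*Z*(-68 + Z) (j(Z) = (-68 + Z)*(2*Z) = 2*Z*(-68 + Z))
B(t) = 2 - t (B(t) = 2 - (t + t)/2 = 2 - t)
G(W) = 2/W (G(W) = (2 - 1*0)/W = (2 + 0)/W = 2/W)
j(16) - G(-23) = 2*16*(-68 + 16) - 2/(-23) = 2*16*(-52) - 2*(-1)/23 = -1664 - 1*(-2/23) = -1664 + 2/23 = -38270/23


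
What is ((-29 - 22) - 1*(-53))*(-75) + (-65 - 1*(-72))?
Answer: -143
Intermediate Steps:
((-29 - 22) - 1*(-53))*(-75) + (-65 - 1*(-72)) = (-51 + 53)*(-75) + (-65 + 72) = 2*(-75) + 7 = -150 + 7 = -143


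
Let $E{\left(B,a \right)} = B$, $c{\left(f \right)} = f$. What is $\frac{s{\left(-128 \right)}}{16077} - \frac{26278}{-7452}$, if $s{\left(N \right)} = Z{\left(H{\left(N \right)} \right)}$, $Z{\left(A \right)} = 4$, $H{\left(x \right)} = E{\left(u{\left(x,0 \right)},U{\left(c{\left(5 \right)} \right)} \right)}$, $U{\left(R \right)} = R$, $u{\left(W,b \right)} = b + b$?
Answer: $\frac{3061603}{868158} \approx 3.5266$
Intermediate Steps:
$u{\left(W,b \right)} = 2 b$
$H{\left(x \right)} = 0$ ($H{\left(x \right)} = 2 \cdot 0 = 0$)
$s{\left(N \right)} = 4$
$\frac{s{\left(-128 \right)}}{16077} - \frac{26278}{-7452} = \frac{4}{16077} - \frac{26278}{-7452} = 4 \cdot \frac{1}{16077} - - \frac{13139}{3726} = \frac{4}{16077} + \frac{13139}{3726} = \frac{3061603}{868158}$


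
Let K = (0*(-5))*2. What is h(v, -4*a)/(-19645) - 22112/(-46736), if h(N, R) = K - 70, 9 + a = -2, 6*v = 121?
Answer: 5470772/11476609 ≈ 0.47669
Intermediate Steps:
v = 121/6 (v = (⅙)*121 = 121/6 ≈ 20.167)
a = -11 (a = -9 - 2 = -11)
K = 0 (K = 0*2 = 0)
h(N, R) = -70 (h(N, R) = 0 - 70 = -70)
h(v, -4*a)/(-19645) - 22112/(-46736) = -70/(-19645) - 22112/(-46736) = -70*(-1/19645) - 22112*(-1/46736) = 14/3929 + 1382/2921 = 5470772/11476609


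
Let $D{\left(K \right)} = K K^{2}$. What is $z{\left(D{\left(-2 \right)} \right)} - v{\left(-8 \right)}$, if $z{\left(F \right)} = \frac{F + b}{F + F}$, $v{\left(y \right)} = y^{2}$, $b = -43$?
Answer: $- \frac{973}{16} \approx -60.813$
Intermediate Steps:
$D{\left(K \right)} = K^{3}$
$z{\left(F \right)} = \frac{-43 + F}{2 F}$ ($z{\left(F \right)} = \frac{F - 43}{F + F} = \frac{-43 + F}{2 F}$)
$z{\left(D{\left(-2 \right)} \right)} - v{\left(-8 \right)} = \frac{-43 + \left(-2\right)^{3}}{2 \left(-2\right)^{3}} - \left(-8\right)^{2} = \frac{-43 - 8}{2 \left(-8\right)} - 64 = \frac{1}{2} \left(- \frac{1}{8}\right) \left(-51\right) - 64 = \frac{51}{16} - 64 = - \frac{973}{16}$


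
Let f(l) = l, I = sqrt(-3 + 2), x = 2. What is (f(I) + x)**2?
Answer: (2 + I)**2 ≈ 3.0 + 4.0*I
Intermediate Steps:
I
(f(I) + x)**2 = (I + 2)**2 = (2 + I)**2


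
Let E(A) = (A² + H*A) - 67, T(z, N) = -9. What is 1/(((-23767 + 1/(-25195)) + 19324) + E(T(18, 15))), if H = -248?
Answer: -25195/55353416 ≈ -0.00045517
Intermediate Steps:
E(A) = -67 + A² - 248*A (E(A) = (A² - 248*A) - 67 = -67 + A² - 248*A)
1/(((-23767 + 1/(-25195)) + 19324) + E(T(18, 15))) = 1/(((-23767 + 1/(-25195)) + 19324) + (-67 + (-9)² - 248*(-9))) = 1/(((-23767 - 1/25195) + 19324) + (-67 + 81 + 2232)) = 1/((-598809566/25195 + 19324) + 2246) = 1/(-111941386/25195 + 2246) = 1/(-55353416/25195) = -25195/55353416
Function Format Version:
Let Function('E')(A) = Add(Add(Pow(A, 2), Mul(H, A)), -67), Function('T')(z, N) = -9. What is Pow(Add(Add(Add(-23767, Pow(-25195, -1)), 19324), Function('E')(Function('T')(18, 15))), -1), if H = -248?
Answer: Rational(-25195, 55353416) ≈ -0.00045517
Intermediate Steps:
Function('E')(A) = Add(-67, Pow(A, 2), Mul(-248, A)) (Function('E')(A) = Add(Add(Pow(A, 2), Mul(-248, A)), -67) = Add(-67, Pow(A, 2), Mul(-248, A)))
Pow(Add(Add(Add(-23767, Pow(-25195, -1)), 19324), Function('E')(Function('T')(18, 15))), -1) = Pow(Add(Add(Add(-23767, Pow(-25195, -1)), 19324), Add(-67, Pow(-9, 2), Mul(-248, -9))), -1) = Pow(Add(Add(Add(-23767, Rational(-1, 25195)), 19324), Add(-67, 81, 2232)), -1) = Pow(Add(Add(Rational(-598809566, 25195), 19324), 2246), -1) = Pow(Add(Rational(-111941386, 25195), 2246), -1) = Pow(Rational(-55353416, 25195), -1) = Rational(-25195, 55353416)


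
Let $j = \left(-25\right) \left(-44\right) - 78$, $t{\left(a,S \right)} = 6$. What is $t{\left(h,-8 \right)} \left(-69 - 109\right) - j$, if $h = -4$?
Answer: $-2090$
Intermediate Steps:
$j = 1022$ ($j = 1100 - 78 = 1022$)
$t{\left(h,-8 \right)} \left(-69 - 109\right) - j = 6 \left(-69 - 109\right) - 1022 = 6 \left(-178\right) - 1022 = -1068 - 1022 = -2090$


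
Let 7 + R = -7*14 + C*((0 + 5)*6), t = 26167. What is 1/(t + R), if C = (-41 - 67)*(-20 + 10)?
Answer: 1/58462 ≈ 1.7105e-5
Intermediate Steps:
C = 1080 (C = -108*(-10) = 1080)
R = 32295 (R = -7 + (-7*14 + 1080*((0 + 5)*6)) = -7 + (-98 + 1080*(5*6)) = -7 + (-98 + 1080*30) = -7 + (-98 + 32400) = -7 + 32302 = 32295)
1/(t + R) = 1/(26167 + 32295) = 1/58462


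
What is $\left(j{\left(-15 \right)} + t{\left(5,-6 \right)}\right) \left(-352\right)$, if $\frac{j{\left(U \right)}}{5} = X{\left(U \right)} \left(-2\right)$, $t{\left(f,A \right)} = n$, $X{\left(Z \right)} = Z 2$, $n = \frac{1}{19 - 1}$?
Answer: $- \frac{950576}{9} \approx -1.0562 \cdot 10^{5}$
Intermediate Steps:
$n = \frac{1}{18} \approx 0.055556$
$X{\left(Z \right)} = 2 Z$
$t{\left(f,A \right)} = \frac{1}{18}$
$j{\left(U \right)} = - 20 U$ ($j{\left(U \right)} = 5 \cdot 2 U \left(-2\right) = 5 \left(- 4 U\right) = - 20 U$)
$\left(j{\left(-15 \right)} + t{\left(5,-6 \right)}\right) \left(-352\right) = \left(\left(-20\right) \left(-15\right) + \frac{1}{18}\right) \left(-352\right) = \left(300 + \frac{1}{18}\right) \left(-352\right) = \frac{5401}{18} \left(-352\right) = - \frac{950576}{9}$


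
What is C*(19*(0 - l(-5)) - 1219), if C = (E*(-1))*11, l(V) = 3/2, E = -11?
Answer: -301895/2 ≈ -1.5095e+5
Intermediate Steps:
l(V) = 3/2 (l(V) = 3*(½) = 3/2)
C = 121 (C = -11*(-1)*11 = 11*11 = 121)
C*(19*(0 - l(-5)) - 1219) = 121*(19*(0 - 1*3/2) - 1219) = 121*(19*(0 - 3/2) - 1219) = 121*(19*(-3/2) - 1219) = 121*(-57/2 - 1219) = 121*(-2495/2) = -301895/2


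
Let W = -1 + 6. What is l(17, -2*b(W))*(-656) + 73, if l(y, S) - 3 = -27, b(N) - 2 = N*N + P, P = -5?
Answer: 15817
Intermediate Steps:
W = 5
b(N) = -3 + N² (b(N) = 2 + (N*N - 5) = 2 + (N² - 5) = 2 + (-5 + N²) = -3 + N²)
l(y, S) = -24 (l(y, S) = 3 - 27 = -24)
l(17, -2*b(W))*(-656) + 73 = -24*(-656) + 73 = 15744 + 73 = 15817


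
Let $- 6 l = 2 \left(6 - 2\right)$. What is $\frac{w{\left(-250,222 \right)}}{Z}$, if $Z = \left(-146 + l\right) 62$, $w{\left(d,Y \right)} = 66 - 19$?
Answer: $- \frac{141}{27404} \approx -0.0051452$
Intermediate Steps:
$l = - \frac{4}{3}$ ($l = - \frac{2 \left(6 - 2\right)}{6} = - \frac{2 \cdot 4}{6} = \left(- \frac{1}{6}\right) 8 = - \frac{4}{3} \approx -1.3333$)
$w{\left(d,Y \right)} = 47$ ($w{\left(d,Y \right)} = 66 - 19 = 47$)
$Z = - \frac{27404}{3}$ ($Z = \left(-146 - \frac{4}{3}\right) 62 = \left(- \frac{442}{3}\right) 62 = - \frac{27404}{3} \approx -9134.7$)
$\frac{w{\left(-250,222 \right)}}{Z} = \frac{47}{- \frac{27404}{3}} = 47 \left(- \frac{3}{27404}\right) = - \frac{141}{27404}$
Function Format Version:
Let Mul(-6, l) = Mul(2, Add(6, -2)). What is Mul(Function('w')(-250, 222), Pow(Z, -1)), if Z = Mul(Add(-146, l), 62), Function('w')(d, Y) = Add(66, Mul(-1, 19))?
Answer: Rational(-141, 27404) ≈ -0.0051452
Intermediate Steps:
l = Rational(-4, 3) (l = Mul(Rational(-1, 6), Mul(2, Add(6, -2))) = Mul(Rational(-1, 6), Mul(2, 4)) = Mul(Rational(-1, 6), 8) = Rational(-4, 3) ≈ -1.3333)
Function('w')(d, Y) = 47 (Function('w')(d, Y) = Add(66, -19) = 47)
Z = Rational(-27404, 3) (Z = Mul(Add(-146, Rational(-4, 3)), 62) = Mul(Rational(-442, 3), 62) = Rational(-27404, 3) ≈ -9134.7)
Mul(Function('w')(-250, 222), Pow(Z, -1)) = Mul(47, Pow(Rational(-27404, 3), -1)) = Mul(47, Rational(-3, 27404)) = Rational(-141, 27404)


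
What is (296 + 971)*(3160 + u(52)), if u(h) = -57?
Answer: 3931501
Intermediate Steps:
(296 + 971)*(3160 + u(52)) = (296 + 971)*(3160 - 57) = 1267*3103 = 3931501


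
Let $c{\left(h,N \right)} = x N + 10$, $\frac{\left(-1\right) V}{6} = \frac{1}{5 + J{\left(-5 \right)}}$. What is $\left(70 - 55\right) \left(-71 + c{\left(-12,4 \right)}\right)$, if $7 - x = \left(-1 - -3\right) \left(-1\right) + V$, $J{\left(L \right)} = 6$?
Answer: $- \frac{3765}{11} \approx -342.27$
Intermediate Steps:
$V = - \frac{6}{11}$ ($V = - \frac{6}{5 + 6} = - \frac{6}{11} \approx -0.54545$)
$x = \frac{105}{11}$ ($x = 7 - \left(\left(-1 - -3\right) \left(-1\right) - \frac{6}{11}\right) = 7 - \left(\left(-1 + 3\right) \left(-1\right) - \frac{6}{11}\right) = 7 - \left(2 \left(-1\right) - \frac{6}{11}\right) = 7 - \left(-2 - \frac{6}{11}\right) = 7 - - \frac{28}{11} = 7 + \frac{28}{11} = \frac{105}{11} \approx 9.5455$)
$c{\left(h,N \right)} = 10 + \frac{105 N}{11}$ ($c{\left(h,N \right)} = \frac{105 N}{11} + 10 = 10 + \frac{105 N}{11}$)
$\left(70 - 55\right) \left(-71 + c{\left(-12,4 \right)}\right) = \left(70 - 55\right) \left(-71 + \left(10 + \frac{105}{11} \cdot 4\right)\right) = 15 \left(-71 + \left(10 + \frac{420}{11}\right)\right) = 15 \left(-71 + \frac{530}{11}\right) = 15 \left(- \frac{251}{11}\right) = - \frac{3765}{11}$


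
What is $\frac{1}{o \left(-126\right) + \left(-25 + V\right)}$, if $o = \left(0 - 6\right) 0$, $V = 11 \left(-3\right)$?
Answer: $- \frac{1}{58} \approx -0.017241$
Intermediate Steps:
$V = -33$
$o = 0$ ($o = \left(-6\right) 0 = 0$)
$\frac{1}{o \left(-126\right) + \left(-25 + V\right)} = \frac{1}{0 \left(-126\right) - 58} = \frac{1}{0 - 58} = \frac{1}{-58} = - \frac{1}{58}$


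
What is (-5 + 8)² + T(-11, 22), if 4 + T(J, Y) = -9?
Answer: -4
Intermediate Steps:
T(J, Y) = -13 (T(J, Y) = -4 - 9 = -13)
(-5 + 8)² + T(-11, 22) = (-5 + 8)² - 13 = 3² - 13 = 9 - 13 = -4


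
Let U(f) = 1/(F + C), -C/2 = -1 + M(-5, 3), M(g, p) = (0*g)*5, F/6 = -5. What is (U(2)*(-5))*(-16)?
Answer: -20/7 ≈ -2.8571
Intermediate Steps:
F = -30 (F = 6*(-5) = -30)
M(g, p) = 0 (M(g, p) = 0*5 = 0)
C = 2 (C = -2*(-1 + 0) = -2*(-1) = 2)
U(f) = -1/28 (U(f) = 1/(-30 + 2) = 1/(-28) = -1/28)
(U(2)*(-5))*(-16) = -1/28*(-5)*(-16) = (5/28)*(-16) = -20/7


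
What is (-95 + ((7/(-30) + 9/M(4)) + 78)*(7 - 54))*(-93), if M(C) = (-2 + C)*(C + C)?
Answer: 28096943/80 ≈ 3.5121e+5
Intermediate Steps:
M(C) = 2*C*(-2 + C) (M(C) = (-2 + C)*(2*C) = 2*C*(-2 + C))
(-95 + ((7/(-30) + 9/M(4)) + 78)*(7 - 54))*(-93) = (-95 + ((7/(-30) + 9/((2*4*(-2 + 4)))) + 78)*(7 - 54))*(-93) = (-95 + ((7*(-1/30) + 9/((2*4*2))) + 78)*(-47))*(-93) = (-95 + ((-7/30 + 9/16) + 78)*(-47))*(-93) = (-95 + (79/240 + 78)*(-47))*(-93) = (-95 + (18799/240)*(-47))*(-93) = (-95 - 883553/240)*(-93) = -906353/240*(-93) = 28096943/80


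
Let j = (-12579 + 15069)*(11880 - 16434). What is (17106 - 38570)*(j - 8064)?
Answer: 243563255136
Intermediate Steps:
j = -11339460 (j = 2490*(-4554) = -11339460)
(17106 - 38570)*(j - 8064) = (17106 - 38570)*(-11339460 - 8064) = -21464*(-11347524) = 243563255136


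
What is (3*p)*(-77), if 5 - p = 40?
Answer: 8085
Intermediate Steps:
p = -35 (p = 5 - 1*40 = 5 - 40 = -35)
(3*p)*(-77) = (3*(-35))*(-77) = -105*(-77) = 8085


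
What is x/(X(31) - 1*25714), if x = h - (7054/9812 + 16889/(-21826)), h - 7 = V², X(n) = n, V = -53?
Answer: -75384631907/687523354287 ≈ -0.10965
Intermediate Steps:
h = 2816 (h = 7 + (-53)² = 7 + 2809 = 2816)
x = 75384631907/26769589 (x = 2816 - (7054/9812 + 16889/(-21826)) = 2816 - (7054*(1/9812) + 16889*(-1/21826)) = 2816 - (3527/4906 - 16889/21826) = 2816 - 1*(-1469283/26769589) = 2816 + 1469283/26769589 = 75384631907/26769589 ≈ 2816.1)
x/(X(31) - 1*25714) = 75384631907/(26769589*(31 - 1*25714)) = 75384631907/(26769589*(31 - 25714)) = (75384631907/26769589)/(-25683) = (75384631907/26769589)*(-1/25683) = -75384631907/687523354287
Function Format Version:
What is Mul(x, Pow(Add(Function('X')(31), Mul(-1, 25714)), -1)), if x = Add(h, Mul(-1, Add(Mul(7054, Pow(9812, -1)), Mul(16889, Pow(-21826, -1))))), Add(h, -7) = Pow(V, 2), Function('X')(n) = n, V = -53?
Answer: Rational(-75384631907, 687523354287) ≈ -0.10965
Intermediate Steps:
h = 2816 (h = Add(7, Pow(-53, 2)) = Add(7, 2809) = 2816)
x = Rational(75384631907, 26769589) (x = Add(2816, Mul(-1, Add(Mul(7054, Pow(9812, -1)), Mul(16889, Pow(-21826, -1))))) = Add(2816, Mul(-1, Add(Mul(7054, Rational(1, 9812)), Mul(16889, Rational(-1, 21826))))) = Add(2816, Mul(-1, Add(Rational(3527, 4906), Rational(-16889, 21826)))) = Add(2816, Mul(-1, Rational(-1469283, 26769589))) = Add(2816, Rational(1469283, 26769589)) = Rational(75384631907, 26769589) ≈ 2816.1)
Mul(x, Pow(Add(Function('X')(31), Mul(-1, 25714)), -1)) = Mul(Rational(75384631907, 26769589), Pow(Add(31, Mul(-1, 25714)), -1)) = Mul(Rational(75384631907, 26769589), Pow(Add(31, -25714), -1)) = Mul(Rational(75384631907, 26769589), Pow(-25683, -1)) = Mul(Rational(75384631907, 26769589), Rational(-1, 25683)) = Rational(-75384631907, 687523354287)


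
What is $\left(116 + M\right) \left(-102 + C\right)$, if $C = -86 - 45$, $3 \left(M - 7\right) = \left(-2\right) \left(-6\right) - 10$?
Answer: $- \frac{86443}{3} \approx -28814.0$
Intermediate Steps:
$M = \frac{23}{3}$ ($M = 7 + \frac{\left(-2\right) \left(-6\right) - 10}{3} = 7 + \frac{12 - 10}{3} = 7 + \frac{1}{3} \cdot 2 = 7 + \frac{2}{3} = \frac{23}{3} \approx 7.6667$)
$C = -131$
$\left(116 + M\right) \left(-102 + C\right) = \left(116 + \frac{23}{3}\right) \left(-102 - 131\right) = \frac{371}{3} \left(-233\right) = - \frac{86443}{3}$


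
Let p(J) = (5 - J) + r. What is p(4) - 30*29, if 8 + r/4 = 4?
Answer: -885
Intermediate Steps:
r = -16 (r = -32 + 4*4 = -32 + 16 = -16)
p(J) = -11 - J (p(J) = (5 - J) - 16 = -11 - J)
p(4) - 30*29 = (-11 - 1*4) - 30*29 = (-11 - 4) - 870 = -15 - 870 = -885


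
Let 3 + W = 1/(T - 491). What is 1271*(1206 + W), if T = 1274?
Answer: 1197218450/783 ≈ 1.5290e+6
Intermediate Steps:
W = -2348/783 (W = -3 + 1/(1274 - 491) = -3 + 1/783 = -2348/783 ≈ -2.9987)
1271*(1206 + W) = 1271*(1206 - 2348/783) = 1271*(941950/783) = 1197218450/783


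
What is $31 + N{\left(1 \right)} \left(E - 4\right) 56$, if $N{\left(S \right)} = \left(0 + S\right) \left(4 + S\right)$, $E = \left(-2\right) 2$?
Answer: $-2209$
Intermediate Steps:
$E = -4$
$N{\left(S \right)} = S \left(4 + S\right)$
$31 + N{\left(1 \right)} \left(E - 4\right) 56 = 31 + 1 \left(4 + 1\right) \left(-4 - 4\right) 56 = 31 + 1 \cdot 5 \left(-4 - 4\right) 56 = 31 + 5 \left(-8\right) 56 = 31 - 2240 = -2209$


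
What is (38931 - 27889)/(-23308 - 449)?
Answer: -11042/23757 ≈ -0.46479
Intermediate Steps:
(38931 - 27889)/(-23308 - 449) = 11042/(-23757) = 11042*(-1/23757) = -11042/23757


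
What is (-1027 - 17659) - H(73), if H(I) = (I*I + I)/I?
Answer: -18760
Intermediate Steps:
H(I) = (I + I²)/I (H(I) = (I² + I)/I = (I + I²)/I)
(-1027 - 17659) - H(73) = (-1027 - 17659) - (1 + 73) = -18686 - 1*74 = -18686 - 74 = -18760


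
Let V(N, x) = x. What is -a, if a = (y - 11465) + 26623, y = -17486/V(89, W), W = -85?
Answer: -1305916/85 ≈ -15364.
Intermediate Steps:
y = 17486/85 (y = -17486/(-85) = -17486*(-1/85) = 17486/85 ≈ 205.72)
a = 1305916/85 (a = (17486/85 - 11465) + 26623 = -957039/85 + 26623 = 1305916/85 ≈ 15364.)
-a = -1*1305916/85 = -1305916/85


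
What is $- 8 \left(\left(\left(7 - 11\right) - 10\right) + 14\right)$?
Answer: $0$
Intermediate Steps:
$- 8 \left(\left(\left(7 - 11\right) - 10\right) + 14\right) = - 8 \left(\left(-4 - 10\right) + 14\right) = - 8 \left(-14 + 14\right) = \left(-8\right) 0 = 0$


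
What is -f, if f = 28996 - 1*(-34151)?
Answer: -63147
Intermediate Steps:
f = 63147 (f = 28996 + 34151 = 63147)
-f = -1*63147 = -63147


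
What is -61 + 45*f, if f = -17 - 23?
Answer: -1861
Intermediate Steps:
f = -40
-61 + 45*f = -61 + 45*(-40) = -61 - 1800 = -1861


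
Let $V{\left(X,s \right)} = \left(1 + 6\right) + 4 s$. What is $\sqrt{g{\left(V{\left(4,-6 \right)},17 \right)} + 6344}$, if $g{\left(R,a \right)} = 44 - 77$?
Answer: $\sqrt{6311} \approx 79.442$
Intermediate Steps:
$V{\left(X,s \right)} = 7 + 4 s$
$g{\left(R,a \right)} = -33$ ($g{\left(R,a \right)} = 44 - 77 = -33$)
$\sqrt{g{\left(V{\left(4,-6 \right)},17 \right)} + 6344} = \sqrt{-33 + 6344} = \sqrt{6311}$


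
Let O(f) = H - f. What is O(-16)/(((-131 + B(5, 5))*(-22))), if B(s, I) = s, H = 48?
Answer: 16/693 ≈ 0.023088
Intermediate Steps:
O(f) = 48 - f
O(-16)/(((-131 + B(5, 5))*(-22))) = (48 - 1*(-16))/(((-131 + 5)*(-22))) = (48 + 16)/((-126*(-22))) = 64/2772 = 64*(1/2772) = 16/693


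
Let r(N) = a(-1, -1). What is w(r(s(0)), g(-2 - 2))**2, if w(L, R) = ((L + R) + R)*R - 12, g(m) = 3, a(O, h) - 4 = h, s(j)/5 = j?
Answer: 225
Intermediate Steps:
s(j) = 5*j
a(O, h) = 4 + h
r(N) = 3 (r(N) = 4 - 1 = 3)
w(L, R) = -12 + R*(L + 2*R) (w(L, R) = (L + 2*R)*R - 12 = R*(L + 2*R) - 12 = -12 + R*(L + 2*R))
w(r(s(0)), g(-2 - 2))**2 = (-12 + 2*3**2 + 3*3)**2 = (-12 + 2*9 + 9)**2 = (-12 + 18 + 9)**2 = 15**2 = 225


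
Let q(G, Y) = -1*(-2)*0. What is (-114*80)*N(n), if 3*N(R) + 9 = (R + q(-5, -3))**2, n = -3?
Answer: 0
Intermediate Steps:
q(G, Y) = 0 (q(G, Y) = 2*0 = 0)
N(R) = -3 + R**2/3 (N(R) = -3 + (R + 0)**2/3 = -3 + R**2/3)
(-114*80)*N(n) = (-114*80)*(-3 + (1/3)*(-3)**2) = -9120*(-3 + (1/3)*9) = -9120*(-3 + 3) = -9120*0 = 0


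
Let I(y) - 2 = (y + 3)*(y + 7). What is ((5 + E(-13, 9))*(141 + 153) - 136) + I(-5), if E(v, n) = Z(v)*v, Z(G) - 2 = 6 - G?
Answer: -78930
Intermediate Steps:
Z(G) = 8 - G (Z(G) = 2 + (6 - G) = 8 - G)
I(y) = 2 + (3 + y)*(7 + y) (I(y) = 2 + (y + 3)*(y + 7) = 2 + (3 + y)*(7 + y))
E(v, n) = v*(8 - v) (E(v, n) = (8 - v)*v = v*(8 - v))
((5 + E(-13, 9))*(141 + 153) - 136) + I(-5) = ((5 - 13*(8 - 1*(-13)))*(141 + 153) - 136) + (23 + (-5)² + 10*(-5)) = ((5 - 13*(8 + 13))*294 - 136) + (23 + 25 - 50) = ((5 - 13*21)*294 - 136) - 2 = ((5 - 273)*294 - 136) - 2 = (-268*294 - 136) - 2 = (-78792 - 136) - 2 = -78928 - 2 = -78930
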